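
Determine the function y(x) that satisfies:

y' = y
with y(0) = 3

General solution: y = Ce^x
Applying IC y(0) = 3:
Particular solution: y = 3e^x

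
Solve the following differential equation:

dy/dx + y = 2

Using integrating factor method:

General solution: y = 2 + Ce^(-x)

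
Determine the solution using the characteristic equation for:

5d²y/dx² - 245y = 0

Characteristic equation: 5r² - 245 = 0
Divide by 5: r² - 49 = 0
Roots: r = 7, -7 (distinct real)
General solution: y = C₁e^(7x) + C₂e^(-7x)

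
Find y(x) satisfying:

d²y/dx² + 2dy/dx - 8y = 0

Characteristic equation: r² + 2r - 8 = 0
Roots: r = 2, -4 (distinct real)
General solution: y = C₁e^(2x) + C₂e^(-4x)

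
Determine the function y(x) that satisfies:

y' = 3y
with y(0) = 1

General solution: y = Ce^(3x)
Applying IC y(0) = 1:
Particular solution: y = e^(3x)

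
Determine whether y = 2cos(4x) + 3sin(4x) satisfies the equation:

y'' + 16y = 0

Verification:
y'' = -32cos(4x) - 48sin(4x)
y'' + 16y = 0 ✓

Yes, it is a solution.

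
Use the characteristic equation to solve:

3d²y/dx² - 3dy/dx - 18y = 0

Characteristic equation: 3r² - 3r - 18 = 0
Divide by 3: r² - r - 6 = 0
Roots: r = 3, -2 (distinct real)
General solution: y = C₁e^(3x) + C₂e^(-2x)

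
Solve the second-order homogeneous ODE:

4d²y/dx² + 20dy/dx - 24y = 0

Characteristic equation: 4r² + 20r - 24 = 0
Divide by 4: r² + 5r - 6 = 0
Roots: r = 1, -6 (distinct real)
General solution: y = C₁e^x + C₂e^(-6x)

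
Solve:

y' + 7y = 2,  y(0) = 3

General solution: y = 2/7 + Ce^(-7x)
Applying y(0) = 3: C = 3 - 2/7 = 19/7
Particular solution: y = 2/7 + (19/7)e^(-7x)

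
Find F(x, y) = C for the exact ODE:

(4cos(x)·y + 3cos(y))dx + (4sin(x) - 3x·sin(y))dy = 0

Verify exactness: ∂M/∂y = ∂N/∂x ✓
Find F(x,y) such that ∂F/∂x = M, ∂F/∂y = N
Solution: 4sin(x)·y + 3x·cos(y) = C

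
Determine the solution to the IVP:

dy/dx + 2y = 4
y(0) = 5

General solution: y = 2 + Ce^(-2x)
Applying y(0) = 5: C = 5 - 2 = 3
Particular solution: y = 2 + 3e^(-2x)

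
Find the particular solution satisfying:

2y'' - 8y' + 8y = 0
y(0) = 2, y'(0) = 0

General solution: y = (C₁ + C₂x)e^(2x)
Repeated root r = 2
Applying ICs: C₁ = 2, C₂ = -4
Particular solution: y = (2 - 4x)e^(2x)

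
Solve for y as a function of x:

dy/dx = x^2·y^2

Separating variables and integrating:
-1/y = x^3/3 + C

General solution: y^-1 = (-1/3)x^3 + C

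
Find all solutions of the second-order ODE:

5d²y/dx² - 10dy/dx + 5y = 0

Characteristic equation: 5r² - 10r + 5 = 0
Divide by 5: r² - 2r + 1 = 0
Factored: (r - 1)² = 0
Repeated root: r = 1
General solution: y = (C₁ + C₂x)e^x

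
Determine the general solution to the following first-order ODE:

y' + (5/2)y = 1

Using integrating factor method:

General solution: y = 2/5 + Ce^(-5x/2)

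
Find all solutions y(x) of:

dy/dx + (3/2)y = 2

Using integrating factor method:

General solution: y = 4/3 + Ce^(-3x/2)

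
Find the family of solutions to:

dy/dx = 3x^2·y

Separating variables and integrating:
ln|y| = x^3 + C

General solution: y = Ce^(x^3)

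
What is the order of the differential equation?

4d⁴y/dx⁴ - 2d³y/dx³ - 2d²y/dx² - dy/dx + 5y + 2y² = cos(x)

The order is 4 (highest derivative is of order 4).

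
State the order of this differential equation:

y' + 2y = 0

The order is 1 (highest derivative is of order 1).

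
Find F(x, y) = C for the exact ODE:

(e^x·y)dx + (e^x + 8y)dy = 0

Verify exactness: ∂M/∂y = ∂N/∂x ✓
Find F(x,y) such that ∂F/∂x = M, ∂F/∂y = N
Solution: e^x·y + 4y² = C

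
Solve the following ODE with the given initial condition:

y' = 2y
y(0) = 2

General solution: y = Ce^(2x)
Applying IC y(0) = 2:
Particular solution: y = 2e^(2x)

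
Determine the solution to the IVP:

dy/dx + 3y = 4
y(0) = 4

General solution: y = 4/3 + Ce^(-3x)
Applying y(0) = 4: C = 4 - 4/3 = 8/3
Particular solution: y = 4/3 + (8/3)e^(-3x)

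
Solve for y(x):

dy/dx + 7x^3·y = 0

Using integrating factor method:

General solution: y = Ce^(-7x^4/4)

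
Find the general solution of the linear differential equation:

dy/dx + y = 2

Using integrating factor method:

General solution: y = 2 + Ce^(-x)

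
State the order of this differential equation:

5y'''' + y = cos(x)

The order is 4 (highest derivative is of order 4).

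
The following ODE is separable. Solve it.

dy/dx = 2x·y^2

Separating variables and integrating:
-1/y = x^2 + C

General solution: y^-1 = -x^2 + C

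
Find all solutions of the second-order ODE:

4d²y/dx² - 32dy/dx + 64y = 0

Characteristic equation: 4r² - 32r + 64 = 0
Divide by 4: r² - 8r + 16 = 0
Factored: (r - 4)² = 0
Repeated root: r = 4
General solution: y = (C₁ + C₂x)e^(4x)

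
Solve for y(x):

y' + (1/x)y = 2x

Using integrating factor method:

General solution: y = (2/3)x^2 + C/x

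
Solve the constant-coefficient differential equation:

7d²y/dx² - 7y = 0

Characteristic equation: 7r² - 7 = 0
Divide by 7: r² - 1 = 0
Roots: r = 1, -1 (distinct real)
General solution: y = C₁e^x + C₂e^(-x)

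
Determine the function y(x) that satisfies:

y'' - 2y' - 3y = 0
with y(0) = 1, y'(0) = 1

General solution: y = C₁e^(3x) + C₂e^(-x)
Applying ICs: C₁ = 1/2, C₂ = 1/2
Particular solution: y = (1/2)e^(3x) + (1/2)e^(-x)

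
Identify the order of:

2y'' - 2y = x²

The order is 2 (highest derivative is of order 2).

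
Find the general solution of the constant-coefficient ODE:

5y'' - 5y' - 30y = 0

Characteristic equation: 5r² - 5r - 30 = 0
Divide by 5: r² - r - 6 = 0
Roots: r = 3, -2 (distinct real)
General solution: y = C₁e^(3x) + C₂e^(-2x)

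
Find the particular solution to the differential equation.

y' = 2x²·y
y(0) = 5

General solution: y = Ce^(2x³/3)
Applying IC y(0) = 5:
Particular solution: y = 5e^(2x³/3)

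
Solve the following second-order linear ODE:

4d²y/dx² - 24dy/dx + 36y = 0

Characteristic equation: 4r² - 24r + 36 = 0
Divide by 4: r² - 6r + 9 = 0
Factored: (r - 3)² = 0
Repeated root: r = 3
General solution: y = (C₁ + C₂x)e^(3x)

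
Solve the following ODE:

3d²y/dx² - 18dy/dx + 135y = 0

Characteristic equation: 3r² - 18r + 135 = 0
Divide by 3: r² - 6r + 45 = 0
Roots: r = 3 ± 6i (complex conjugates)
General solution: y = e^(3x)(C₁cos(6x) + C₂sin(6x))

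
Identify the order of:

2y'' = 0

The order is 2 (highest derivative is of order 2).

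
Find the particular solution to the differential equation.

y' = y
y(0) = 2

General solution: y = Ce^x
Applying IC y(0) = 2:
Particular solution: y = 2e^x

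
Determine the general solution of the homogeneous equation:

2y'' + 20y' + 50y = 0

Characteristic equation: 2r² + 20r + 50 = 0
Divide by 2: r² + 10r + 25 = 0
Factored: (r + 5)² = 0
Repeated root: r = -5
General solution: y = (C₁ + C₂x)e^(-5x)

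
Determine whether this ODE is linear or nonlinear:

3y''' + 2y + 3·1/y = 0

Nonlinear (1/y term)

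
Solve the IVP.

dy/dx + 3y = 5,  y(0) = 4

General solution: y = 5/3 + Ce^(-3x)
Applying y(0) = 4: C = 4 - 5/3 = 7/3
Particular solution: y = 5/3 + (7/3)e^(-3x)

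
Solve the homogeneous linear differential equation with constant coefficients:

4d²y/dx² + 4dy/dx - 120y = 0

Characteristic equation: 4r² + 4r - 120 = 0
Divide by 4: r² + r - 30 = 0
Roots: r = 5, -6 (distinct real)
General solution: y = C₁e^(5x) + C₂e^(-6x)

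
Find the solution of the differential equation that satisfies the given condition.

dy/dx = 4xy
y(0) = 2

General solution: y = Ce^(2x²)
Applying IC y(0) = 2:
Particular solution: y = 2e^(2x²)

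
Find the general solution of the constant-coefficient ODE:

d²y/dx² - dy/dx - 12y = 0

Characteristic equation: r² - r - 12 = 0
Roots: r = 4, -3 (distinct real)
General solution: y = C₁e^(4x) + C₂e^(-3x)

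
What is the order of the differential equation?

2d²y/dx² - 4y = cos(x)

The order is 2 (highest derivative is of order 2).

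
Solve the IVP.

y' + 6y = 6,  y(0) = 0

General solution: y = 1 + Ce^(-6x)
Applying y(0) = 0: C = 0 - 1 = -1
Particular solution: y = 1 - e^(-6x)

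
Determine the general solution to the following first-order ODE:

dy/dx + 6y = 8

Using integrating factor method:

General solution: y = 4/3 + Ce^(-6x)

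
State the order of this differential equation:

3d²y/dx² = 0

The order is 2 (highest derivative is of order 2).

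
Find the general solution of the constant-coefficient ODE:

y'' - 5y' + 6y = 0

Characteristic equation: r² - 5r + 6 = 0
Roots: r = 2, 3 (distinct real)
General solution: y = C₁e^(2x) + C₂e^(3x)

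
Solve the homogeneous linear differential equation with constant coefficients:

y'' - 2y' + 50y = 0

Characteristic equation: r² - 2r + 50 = 0
Roots: r = 1 ± 7i (complex conjugates)
General solution: y = e^x(C₁cos(7x) + C₂sin(7x))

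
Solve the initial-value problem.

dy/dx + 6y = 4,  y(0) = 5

General solution: y = 2/3 + Ce^(-6x)
Applying y(0) = 5: C = 5 - 2/3 = 13/3
Particular solution: y = 2/3 + (13/3)e^(-6x)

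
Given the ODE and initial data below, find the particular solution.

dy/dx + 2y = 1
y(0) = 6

General solution: y = 1/2 + Ce^(-2x)
Applying y(0) = 6: C = 6 - 1/2 = 11/2
Particular solution: y = 1/2 + (11/2)e^(-2x)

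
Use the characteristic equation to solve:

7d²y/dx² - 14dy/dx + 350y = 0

Characteristic equation: 7r² - 14r + 350 = 0
Divide by 7: r² - 2r + 50 = 0
Roots: r = 1 ± 7i (complex conjugates)
General solution: y = e^x(C₁cos(7x) + C₂sin(7x))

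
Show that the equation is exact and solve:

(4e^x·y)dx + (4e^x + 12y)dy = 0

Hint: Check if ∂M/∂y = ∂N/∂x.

Verify exactness: ∂M/∂y = ∂N/∂x ✓
Find F(x,y) such that ∂F/∂x = M, ∂F/∂y = N
Solution: 4e^x·y + 6y² = C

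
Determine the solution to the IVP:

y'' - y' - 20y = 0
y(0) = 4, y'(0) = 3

General solution: y = C₁e^(5x) + C₂e^(-4x)
Applying ICs: C₁ = 19/9, C₂ = 17/9
Particular solution: y = (19/9)e^(5x) + (17/9)e^(-4x)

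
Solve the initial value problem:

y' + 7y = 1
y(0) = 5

General solution: y = 1/7 + Ce^(-7x)
Applying y(0) = 5: C = 5 - 1/7 = 34/7
Particular solution: y = 1/7 + (34/7)e^(-7x)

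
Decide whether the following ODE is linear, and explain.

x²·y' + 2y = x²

Linear (y and its derivatives appear to the first power only, no products of y terms)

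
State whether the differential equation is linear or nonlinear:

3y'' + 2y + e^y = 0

Nonlinear (e^y is nonlinear in y)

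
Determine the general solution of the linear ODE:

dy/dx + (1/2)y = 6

Using integrating factor method:

General solution: y = 12 + Ce^(-x/2)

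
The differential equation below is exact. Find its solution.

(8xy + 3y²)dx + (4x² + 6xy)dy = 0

Verify exactness: ∂M/∂y = ∂N/∂x ✓
Find F(x,y) such that ∂F/∂x = M, ∂F/∂y = N
Solution: 4x²y + 3xy² = C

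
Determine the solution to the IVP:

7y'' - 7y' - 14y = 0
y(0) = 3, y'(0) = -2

General solution: y = C₁e^(2x) + C₂e^(-x)
Applying ICs: C₁ = 1/3, C₂ = 8/3
Particular solution: y = (1/3)e^(2x) + (8/3)e^(-x)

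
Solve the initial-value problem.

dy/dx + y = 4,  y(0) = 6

General solution: y = 4 + Ce^(-x)
Applying y(0) = 6: C = 6 - 4 = 2
Particular solution: y = 4 + 2e^(-x)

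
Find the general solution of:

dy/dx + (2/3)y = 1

Using integrating factor method:

General solution: y = 3/2 + Ce^(-2x/3)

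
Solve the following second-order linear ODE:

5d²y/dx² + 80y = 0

Characteristic equation: 5r² + 80 = 0
Divide by 5: r² + 16 = 0
Roots: r = ±4i (complex conjugates)
General solution: y = C₁cos(4x) + C₂sin(4x)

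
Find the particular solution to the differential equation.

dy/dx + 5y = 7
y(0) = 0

General solution: y = 7/5 + Ce^(-5x)
Applying y(0) = 0: C = 0 - 7/5 = -7/5
Particular solution: y = 7/5 - (7/5)e^(-5x)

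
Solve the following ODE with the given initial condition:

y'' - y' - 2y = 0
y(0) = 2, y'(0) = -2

General solution: y = C₁e^(2x) + C₂e^(-x)
Applying ICs: C₁ = 0, C₂ = 2
Particular solution: y = 2e^(-x)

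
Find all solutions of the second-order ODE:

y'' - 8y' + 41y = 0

Characteristic equation: r² - 8r + 41 = 0
Roots: r = 4 ± 5i (complex conjugates)
General solution: y = e^(4x)(C₁cos(5x) + C₂sin(5x))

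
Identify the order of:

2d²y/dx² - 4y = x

The order is 2 (highest derivative is of order 2).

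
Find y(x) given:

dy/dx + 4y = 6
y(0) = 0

General solution: y = 3/2 + Ce^(-4x)
Applying y(0) = 0: C = 0 - 3/2 = -3/2
Particular solution: y = 3/2 - (3/2)e^(-4x)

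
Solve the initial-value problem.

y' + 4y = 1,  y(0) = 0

General solution: y = 1/4 + Ce^(-4x)
Applying y(0) = 0: C = 0 - 1/4 = -1/4
Particular solution: y = 1/4 - (1/4)e^(-4x)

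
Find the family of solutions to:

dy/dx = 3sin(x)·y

Separating variables and integrating:
ln|y| = -3cos(x) + C

General solution: y = Ce^(-3cos(x))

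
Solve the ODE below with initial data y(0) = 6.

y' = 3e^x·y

General solution: y = Ce^(3e^x)
Applying IC y(0) = 6:
Particular solution: y = 6e^(3(e^x - 1))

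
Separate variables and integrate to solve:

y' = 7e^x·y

Separating variables and integrating:
ln|y| = 7e^x + C

General solution: y = Ce^(7e^x)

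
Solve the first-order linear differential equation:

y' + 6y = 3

Using integrating factor method:

General solution: y = 1/2 + Ce^(-6x)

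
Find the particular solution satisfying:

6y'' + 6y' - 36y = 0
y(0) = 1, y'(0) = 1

General solution: y = C₁e^(2x) + C₂e^(-3x)
Applying ICs: C₁ = 4/5, C₂ = 1/5
Particular solution: y = (4/5)e^(2x) + (1/5)e^(-3x)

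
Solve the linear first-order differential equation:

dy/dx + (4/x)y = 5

Using integrating factor method:

General solution: y = x + Cx^(-4)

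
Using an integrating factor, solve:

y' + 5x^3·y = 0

Using integrating factor method:

General solution: y = Ce^(-5x^4/4)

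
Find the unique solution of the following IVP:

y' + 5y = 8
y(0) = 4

General solution: y = 8/5 + Ce^(-5x)
Applying y(0) = 4: C = 4 - 8/5 = 12/5
Particular solution: y = 8/5 + (12/5)e^(-5x)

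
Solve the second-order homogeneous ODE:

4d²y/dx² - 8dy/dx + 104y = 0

Characteristic equation: 4r² - 8r + 104 = 0
Divide by 4: r² - 2r + 26 = 0
Roots: r = 1 ± 5i (complex conjugates)
General solution: y = e^x(C₁cos(5x) + C₂sin(5x))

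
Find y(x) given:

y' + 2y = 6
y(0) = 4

General solution: y = 3 + Ce^(-2x)
Applying y(0) = 4: C = 4 - 3 = 1
Particular solution: y = 3 + e^(-2x)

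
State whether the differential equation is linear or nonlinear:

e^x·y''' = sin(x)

Linear (y and its derivatives appear to the first power only, no products of y terms)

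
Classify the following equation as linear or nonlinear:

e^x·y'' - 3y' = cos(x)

Linear (y and its derivatives appear to the first power only, no products of y terms)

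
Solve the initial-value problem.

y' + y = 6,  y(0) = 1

General solution: y = 6 + Ce^(-x)
Applying y(0) = 1: C = 1 - 6 = -5
Particular solution: y = 6 - 5e^(-x)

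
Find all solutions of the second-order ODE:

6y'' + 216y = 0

Characteristic equation: 6r² + 216 = 0
Divide by 6: r² + 36 = 0
Roots: r = ±6i (complex conjugates)
General solution: y = C₁cos(6x) + C₂sin(6x)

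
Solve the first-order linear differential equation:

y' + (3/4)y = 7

Using integrating factor method:

General solution: y = 28/3 + Ce^(-3x/4)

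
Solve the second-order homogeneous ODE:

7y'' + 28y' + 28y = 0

Characteristic equation: 7r² + 28r + 28 = 0
Divide by 7: r² + 4r + 4 = 0
Factored: (r + 2)² = 0
Repeated root: r = -2
General solution: y = (C₁ + C₂x)e^(-2x)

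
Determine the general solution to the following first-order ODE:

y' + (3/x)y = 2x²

Using integrating factor method:

General solution: y = (1/3)x^3 + Cx^(-3)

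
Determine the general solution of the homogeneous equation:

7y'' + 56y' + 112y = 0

Characteristic equation: 7r² + 56r + 112 = 0
Divide by 7: r² + 8r + 16 = 0
Factored: (r + 4)² = 0
Repeated root: r = -4
General solution: y = (C₁ + C₂x)e^(-4x)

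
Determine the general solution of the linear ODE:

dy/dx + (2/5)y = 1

Using integrating factor method:

General solution: y = 5/2 + Ce^(-2x/5)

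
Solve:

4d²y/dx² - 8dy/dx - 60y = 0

Characteristic equation: 4r² - 8r - 60 = 0
Divide by 4: r² - 2r - 15 = 0
Roots: r = 5, -3 (distinct real)
General solution: y = C₁e^(5x) + C₂e^(-3x)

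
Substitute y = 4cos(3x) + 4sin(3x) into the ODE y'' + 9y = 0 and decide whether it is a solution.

Verification:
y'' = -36cos(3x) - 36sin(3x)
y'' + 9y = 0 ✓

Yes, it is a solution.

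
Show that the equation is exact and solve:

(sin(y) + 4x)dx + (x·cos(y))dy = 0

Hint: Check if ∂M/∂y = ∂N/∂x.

Verify exactness: ∂M/∂y = ∂N/∂x ✓
Find F(x,y) such that ∂F/∂x = M, ∂F/∂y = N
Solution: x·sin(y) + 2x² = C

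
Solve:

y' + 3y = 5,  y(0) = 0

General solution: y = 5/3 + Ce^(-3x)
Applying y(0) = 0: C = 0 - 5/3 = -5/3
Particular solution: y = 5/3 - (5/3)e^(-3x)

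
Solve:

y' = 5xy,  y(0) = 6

General solution: y = Ce^(5x²/2)
Applying IC y(0) = 6:
Particular solution: y = 6e^(5x²/2)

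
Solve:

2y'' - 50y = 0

Characteristic equation: 2r² - 50 = 0
Divide by 2: r² - 25 = 0
Roots: r = 5, -5 (distinct real)
General solution: y = C₁e^(5x) + C₂e^(-5x)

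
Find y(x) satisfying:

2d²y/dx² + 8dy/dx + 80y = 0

Characteristic equation: 2r² + 8r + 80 = 0
Divide by 2: r² + 4r + 40 = 0
Roots: r = -2 ± 6i (complex conjugates)
General solution: y = e^(-2x)(C₁cos(6x) + C₂sin(6x))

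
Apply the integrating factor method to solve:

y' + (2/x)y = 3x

Using integrating factor method:

General solution: y = (3/4)x^2 + Cx^(-2)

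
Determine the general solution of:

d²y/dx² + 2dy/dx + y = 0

Characteristic equation: r² + 2r + 1 = 0
Factored: (r + 1)² = 0
Repeated root: r = -1
General solution: y = (C₁ + C₂x)e^(-x)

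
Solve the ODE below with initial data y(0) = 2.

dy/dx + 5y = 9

General solution: y = 9/5 + Ce^(-5x)
Applying y(0) = 2: C = 2 - 9/5 = 1/5
Particular solution: y = 9/5 + (1/5)e^(-5x)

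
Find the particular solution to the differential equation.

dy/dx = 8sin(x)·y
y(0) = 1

General solution: y = Ce^(-8cos(x))
Applying IC y(0) = 1:
Particular solution: y = e^(8(1-cos(x)))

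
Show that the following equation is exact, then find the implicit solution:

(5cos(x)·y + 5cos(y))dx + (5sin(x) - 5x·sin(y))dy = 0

Verify exactness: ∂M/∂y = ∂N/∂x ✓
Find F(x,y) such that ∂F/∂x = M, ∂F/∂y = N
Solution: 5sin(x)·y + 5x·cos(y) = C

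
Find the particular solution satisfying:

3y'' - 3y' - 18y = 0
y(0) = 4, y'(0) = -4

General solution: y = C₁e^(3x) + C₂e^(-2x)
Applying ICs: C₁ = 4/5, C₂ = 16/5
Particular solution: y = (4/5)e^(3x) + (16/5)e^(-2x)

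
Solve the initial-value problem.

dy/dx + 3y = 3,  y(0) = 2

General solution: y = 1 + Ce^(-3x)
Applying y(0) = 2: C = 2 - 1 = 1
Particular solution: y = 1 + e^(-3x)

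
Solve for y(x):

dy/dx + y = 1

Using integrating factor method:

General solution: y = 1 + Ce^(-x)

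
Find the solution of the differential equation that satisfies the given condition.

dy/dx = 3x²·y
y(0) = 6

General solution: y = Ce^(x³)
Applying IC y(0) = 6:
Particular solution: y = 6e^(x³)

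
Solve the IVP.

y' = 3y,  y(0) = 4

General solution: y = Ce^(3x)
Applying IC y(0) = 4:
Particular solution: y = 4e^(3x)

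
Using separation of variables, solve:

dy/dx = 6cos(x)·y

Separating variables and integrating:
ln|y| = 6sin(x) + C

General solution: y = Ce^(6sin(x))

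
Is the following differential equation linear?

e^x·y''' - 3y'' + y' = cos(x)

Yes. Linear (y and its derivatives appear to the first power only, no products of y terms)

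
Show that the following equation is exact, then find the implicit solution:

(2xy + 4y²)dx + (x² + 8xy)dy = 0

Verify exactness: ∂M/∂y = ∂N/∂x ✓
Find F(x,y) such that ∂F/∂x = M, ∂F/∂y = N
Solution: x²y + 4xy² = C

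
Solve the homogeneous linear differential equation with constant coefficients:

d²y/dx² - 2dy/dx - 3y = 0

Characteristic equation: r² - 2r - 3 = 0
Roots: r = 3, -1 (distinct real)
General solution: y = C₁e^(3x) + C₂e^(-x)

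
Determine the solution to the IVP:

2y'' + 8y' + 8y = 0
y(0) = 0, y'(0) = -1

General solution: y = (C₁ + C₂x)e^(-2x)
Repeated root r = -2
Applying ICs: C₁ = 0, C₂ = -1
Particular solution: y = -xe^(-2x)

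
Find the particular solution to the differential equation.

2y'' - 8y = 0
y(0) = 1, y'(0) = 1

General solution: y = C₁e^(2x) + C₂e^(-2x)
Applying ICs: C₁ = 3/4, C₂ = 1/4
Particular solution: y = (3/4)e^(2x) + (1/4)e^(-2x)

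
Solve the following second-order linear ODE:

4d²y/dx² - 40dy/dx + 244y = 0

Characteristic equation: 4r² - 40r + 244 = 0
Divide by 4: r² - 10r + 61 = 0
Roots: r = 5 ± 6i (complex conjugates)
General solution: y = e^(5x)(C₁cos(6x) + C₂sin(6x))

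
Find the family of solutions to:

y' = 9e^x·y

Separating variables and integrating:
ln|y| = 9e^x + C

General solution: y = Ce^(9e^x)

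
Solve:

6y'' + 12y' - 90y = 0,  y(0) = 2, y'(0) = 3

General solution: y = C₁e^(3x) + C₂e^(-5x)
Applying ICs: C₁ = 13/8, C₂ = 3/8
Particular solution: y = (13/8)e^(3x) + (3/8)e^(-5x)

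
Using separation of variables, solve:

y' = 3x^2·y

Separating variables and integrating:
ln|y| = x^3 + C

General solution: y = Ce^(x^3)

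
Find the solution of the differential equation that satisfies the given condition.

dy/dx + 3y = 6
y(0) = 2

General solution: y = 2 + Ce^(-3x)
Applying y(0) = 2: C = 2 - 2 = 0
Particular solution: y = 2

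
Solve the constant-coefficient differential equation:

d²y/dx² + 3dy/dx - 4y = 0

Characteristic equation: r² + 3r - 4 = 0
Roots: r = 1, -4 (distinct real)
General solution: y = C₁e^x + C₂e^(-4x)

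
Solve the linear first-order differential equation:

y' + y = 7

Using integrating factor method:

General solution: y = 7 + Ce^(-x)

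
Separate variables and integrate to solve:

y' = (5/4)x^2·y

Separating variables and integrating:
ln|y| = 5x^3/12 + C

General solution: y = Ce^(5x^3/12)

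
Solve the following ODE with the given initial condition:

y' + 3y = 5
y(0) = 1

General solution: y = 5/3 + Ce^(-3x)
Applying y(0) = 1: C = 1 - 5/3 = -2/3
Particular solution: y = 5/3 - (2/3)e^(-3x)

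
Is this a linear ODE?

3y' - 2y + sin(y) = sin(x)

No. Nonlinear (sin(y) is nonlinear in y)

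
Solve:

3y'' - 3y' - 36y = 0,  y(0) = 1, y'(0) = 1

General solution: y = C₁e^(4x) + C₂e^(-3x)
Applying ICs: C₁ = 4/7, C₂ = 3/7
Particular solution: y = (4/7)e^(4x) + (3/7)e^(-3x)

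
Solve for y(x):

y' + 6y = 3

Using integrating factor method:

General solution: y = 1/2 + Ce^(-6x)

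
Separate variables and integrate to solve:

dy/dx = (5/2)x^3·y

Separating variables and integrating:
ln|y| = 5x^4/8 + C

General solution: y = Ce^(5x^4/8)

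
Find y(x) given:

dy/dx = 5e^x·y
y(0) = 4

General solution: y = Ce^(5e^x)
Applying IC y(0) = 4:
Particular solution: y = 4e^(5(e^x - 1))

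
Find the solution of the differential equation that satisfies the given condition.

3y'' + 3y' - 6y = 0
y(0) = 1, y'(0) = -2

General solution: y = C₁e^x + C₂e^(-2x)
Applying ICs: C₁ = 0, C₂ = 1
Particular solution: y = e^(-2x)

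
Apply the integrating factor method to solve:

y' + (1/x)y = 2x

Using integrating factor method:

General solution: y = (2/3)x^2 + C/x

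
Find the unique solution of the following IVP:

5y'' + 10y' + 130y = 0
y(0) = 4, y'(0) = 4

General solution: y = e^(-x)(C₁cos(5x) + C₂sin(5x))
Complex roots r = -1 ± 5i
Applying ICs: C₁ = 4, C₂ = 8/5
Particular solution: y = e^(-x)(4cos(5x) + (8/5)sin(5x))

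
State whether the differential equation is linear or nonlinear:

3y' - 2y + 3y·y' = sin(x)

Nonlinear (product y·y')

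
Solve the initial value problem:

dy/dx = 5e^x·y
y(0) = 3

General solution: y = Ce^(5e^x)
Applying IC y(0) = 3:
Particular solution: y = 3e^(5(e^x - 1))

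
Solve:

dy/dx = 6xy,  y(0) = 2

General solution: y = Ce^(3x²)
Applying IC y(0) = 2:
Particular solution: y = 2e^(3x²)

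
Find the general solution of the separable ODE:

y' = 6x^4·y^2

Separating variables and integrating:
-1/y = 6x^5/5 + C

General solution: y^-1 = (-6/5)x^5 + C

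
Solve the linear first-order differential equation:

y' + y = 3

Using integrating factor method:

General solution: y = 3 + Ce^(-x)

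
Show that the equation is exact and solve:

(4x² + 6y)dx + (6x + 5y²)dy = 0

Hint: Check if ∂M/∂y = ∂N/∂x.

Verify exactness: ∂M/∂y = ∂N/∂x ✓
Find F(x,y) such that ∂F/∂x = M, ∂F/∂y = N
Solution: 4x³/3 + 6xy + 5y³/3 = C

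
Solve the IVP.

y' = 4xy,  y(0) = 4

General solution: y = Ce^(2x²)
Applying IC y(0) = 4:
Particular solution: y = 4e^(2x²)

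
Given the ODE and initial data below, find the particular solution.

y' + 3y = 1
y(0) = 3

General solution: y = 1/3 + Ce^(-3x)
Applying y(0) = 3: C = 3 - 1/3 = 8/3
Particular solution: y = 1/3 + (8/3)e^(-3x)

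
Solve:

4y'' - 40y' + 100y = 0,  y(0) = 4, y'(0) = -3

General solution: y = (C₁ + C₂x)e^(5x)
Repeated root r = 5
Applying ICs: C₁ = 4, C₂ = -23
Particular solution: y = (4 - 23x)e^(5x)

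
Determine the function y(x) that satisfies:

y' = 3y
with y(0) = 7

General solution: y = Ce^(3x)
Applying IC y(0) = 7:
Particular solution: y = 7e^(3x)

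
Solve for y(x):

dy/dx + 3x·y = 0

Using integrating factor method:

General solution: y = Ce^(-3x^2/2)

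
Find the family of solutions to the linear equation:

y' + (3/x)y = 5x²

Using integrating factor method:

General solution: y = (5/6)x^3 + Cx^(-3)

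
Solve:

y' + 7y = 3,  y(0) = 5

General solution: y = 3/7 + Ce^(-7x)
Applying y(0) = 5: C = 5 - 3/7 = 32/7
Particular solution: y = 3/7 + (32/7)e^(-7x)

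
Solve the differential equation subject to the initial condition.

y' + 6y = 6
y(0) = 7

General solution: y = 1 + Ce^(-6x)
Applying y(0) = 7: C = 7 - 1 = 6
Particular solution: y = 1 + 6e^(-6x)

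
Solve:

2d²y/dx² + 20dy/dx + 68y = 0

Characteristic equation: 2r² + 20r + 68 = 0
Divide by 2: r² + 10r + 34 = 0
Roots: r = -5 ± 3i (complex conjugates)
General solution: y = e^(-5x)(C₁cos(3x) + C₂sin(3x))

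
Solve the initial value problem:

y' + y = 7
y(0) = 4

General solution: y = 7 + Ce^(-x)
Applying y(0) = 4: C = 4 - 7 = -3
Particular solution: y = 7 - 3e^(-x)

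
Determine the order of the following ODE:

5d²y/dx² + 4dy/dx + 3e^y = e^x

The order is 2 (highest derivative is of order 2).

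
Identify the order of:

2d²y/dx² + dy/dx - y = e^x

The order is 2 (highest derivative is of order 2).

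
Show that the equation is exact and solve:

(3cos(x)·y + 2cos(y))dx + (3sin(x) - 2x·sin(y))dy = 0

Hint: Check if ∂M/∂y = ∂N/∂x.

Verify exactness: ∂M/∂y = ∂N/∂x ✓
Find F(x,y) such that ∂F/∂x = M, ∂F/∂y = N
Solution: 3sin(x)·y + 2x·cos(y) = C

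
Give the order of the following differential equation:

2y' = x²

The order is 1 (highest derivative is of order 1).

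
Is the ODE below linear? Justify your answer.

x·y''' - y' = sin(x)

Yes. Linear (y and its derivatives appear to the first power only, no products of y terms)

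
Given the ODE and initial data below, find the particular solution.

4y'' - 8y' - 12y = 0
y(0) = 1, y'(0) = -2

General solution: y = C₁e^(3x) + C₂e^(-x)
Applying ICs: C₁ = -1/4, C₂ = 5/4
Particular solution: y = -(1/4)e^(3x) + (5/4)e^(-x)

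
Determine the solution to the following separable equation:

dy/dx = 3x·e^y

Separating variables and integrating:
-e^(-y) = 3x²/2 + C

General solution: y = -ln(C - 3x²/2)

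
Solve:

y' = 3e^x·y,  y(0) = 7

General solution: y = Ce^(3e^x)
Applying IC y(0) = 7:
Particular solution: y = 7e^(3(e^x - 1))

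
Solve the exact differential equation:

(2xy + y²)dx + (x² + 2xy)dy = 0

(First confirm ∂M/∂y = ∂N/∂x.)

Verify exactness: ∂M/∂y = ∂N/∂x ✓
Find F(x,y) such that ∂F/∂x = M, ∂F/∂y = N
Solution: x²y + xy² = C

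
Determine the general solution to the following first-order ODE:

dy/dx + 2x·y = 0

Using integrating factor method:

General solution: y = Ce^(-x^2)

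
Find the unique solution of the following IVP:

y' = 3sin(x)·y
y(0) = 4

General solution: y = Ce^(-3cos(x))
Applying IC y(0) = 4:
Particular solution: y = 4e^(3(1-cos(x)))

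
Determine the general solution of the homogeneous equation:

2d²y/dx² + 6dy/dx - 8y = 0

Characteristic equation: 2r² + 6r - 8 = 0
Divide by 2: r² + 3r - 4 = 0
Roots: r = 1, -4 (distinct real)
General solution: y = C₁e^x + C₂e^(-4x)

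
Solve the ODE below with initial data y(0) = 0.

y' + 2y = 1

General solution: y = 1/2 + Ce^(-2x)
Applying y(0) = 0: C = 0 - 1/2 = -1/2
Particular solution: y = 1/2 - (1/2)e^(-2x)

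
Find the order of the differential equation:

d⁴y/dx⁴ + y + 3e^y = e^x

The order is 4 (highest derivative is of order 4).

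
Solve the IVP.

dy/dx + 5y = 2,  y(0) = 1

General solution: y = 2/5 + Ce^(-5x)
Applying y(0) = 1: C = 1 - 2/5 = 3/5
Particular solution: y = 2/5 + (3/5)e^(-5x)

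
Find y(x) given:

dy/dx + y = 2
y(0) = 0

General solution: y = 2 + Ce^(-x)
Applying y(0) = 0: C = 0 - 2 = -2
Particular solution: y = 2 - 2e^(-x)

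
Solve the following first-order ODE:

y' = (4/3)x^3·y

Separating variables and integrating:
ln|y| = x^4/3 + C

General solution: y = Ce^(x^4/3)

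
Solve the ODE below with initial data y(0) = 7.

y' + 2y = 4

General solution: y = 2 + Ce^(-2x)
Applying y(0) = 7: C = 7 - 2 = 5
Particular solution: y = 2 + 5e^(-2x)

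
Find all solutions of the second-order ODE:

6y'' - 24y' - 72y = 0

Characteristic equation: 6r² - 24r - 72 = 0
Divide by 6: r² - 4r - 12 = 0
Roots: r = 6, -2 (distinct real)
General solution: y = C₁e^(6x) + C₂e^(-2x)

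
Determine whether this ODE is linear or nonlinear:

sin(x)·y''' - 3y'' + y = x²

Linear (y and its derivatives appear to the first power only, no products of y terms)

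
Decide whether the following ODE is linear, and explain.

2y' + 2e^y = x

Nonlinear (e^y is nonlinear in y)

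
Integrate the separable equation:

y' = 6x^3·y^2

Separating variables and integrating:
-1/y = 3x^4/2 + C

General solution: y^-1 = (-3/2)x^4 + C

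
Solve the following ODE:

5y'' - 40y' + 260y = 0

Characteristic equation: 5r² - 40r + 260 = 0
Divide by 5: r² - 8r + 52 = 0
Roots: r = 4 ± 6i (complex conjugates)
General solution: y = e^(4x)(C₁cos(6x) + C₂sin(6x))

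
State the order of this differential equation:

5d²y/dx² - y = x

The order is 2 (highest derivative is of order 2).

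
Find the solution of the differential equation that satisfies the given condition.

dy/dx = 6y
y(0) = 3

General solution: y = Ce^(6x)
Applying IC y(0) = 3:
Particular solution: y = 3e^(6x)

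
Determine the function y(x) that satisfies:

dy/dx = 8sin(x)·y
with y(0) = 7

General solution: y = Ce^(-8cos(x))
Applying IC y(0) = 7:
Particular solution: y = 7e^(8(1-cos(x)))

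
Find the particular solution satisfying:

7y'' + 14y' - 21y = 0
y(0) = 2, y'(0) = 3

General solution: y = C₁e^x + C₂e^(-3x)
Applying ICs: C₁ = 9/4, C₂ = -1/4
Particular solution: y = (9/4)e^x - (1/4)e^(-3x)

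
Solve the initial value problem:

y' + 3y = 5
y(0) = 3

General solution: y = 5/3 + Ce^(-3x)
Applying y(0) = 3: C = 3 - 5/3 = 4/3
Particular solution: y = 5/3 + (4/3)e^(-3x)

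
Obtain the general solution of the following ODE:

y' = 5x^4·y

Separating variables and integrating:
ln|y| = x^5 + C

General solution: y = Ce^(x^5)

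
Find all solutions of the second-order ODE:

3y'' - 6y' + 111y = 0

Characteristic equation: 3r² - 6r + 111 = 0
Divide by 3: r² - 2r + 37 = 0
Roots: r = 1 ± 6i (complex conjugates)
General solution: y = e^x(C₁cos(6x) + C₂sin(6x))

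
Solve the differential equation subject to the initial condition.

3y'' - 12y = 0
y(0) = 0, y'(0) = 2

General solution: y = C₁e^(2x) + C₂e^(-2x)
Applying ICs: C₁ = 1/2, C₂ = -1/2
Particular solution: y = (1/2)e^(2x) - (1/2)e^(-2x)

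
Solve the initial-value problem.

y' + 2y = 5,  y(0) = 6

General solution: y = 5/2 + Ce^(-2x)
Applying y(0) = 6: C = 6 - 5/2 = 7/2
Particular solution: y = 5/2 + (7/2)e^(-2x)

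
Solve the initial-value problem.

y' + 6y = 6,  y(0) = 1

General solution: y = 1 + Ce^(-6x)
Applying y(0) = 1: C = 1 - 1 = 0
Particular solution: y = 1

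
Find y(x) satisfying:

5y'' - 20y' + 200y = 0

Characteristic equation: 5r² - 20r + 200 = 0
Divide by 5: r² - 4r + 40 = 0
Roots: r = 2 ± 6i (complex conjugates)
General solution: y = e^(2x)(C₁cos(6x) + C₂sin(6x))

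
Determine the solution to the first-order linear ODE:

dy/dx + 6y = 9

Using integrating factor method:

General solution: y = 3/2 + Ce^(-6x)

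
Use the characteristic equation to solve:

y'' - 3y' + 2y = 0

Characteristic equation: r² - 3r + 2 = 0
Roots: r = 2, 1 (distinct real)
General solution: y = C₁e^(2x) + C₂e^x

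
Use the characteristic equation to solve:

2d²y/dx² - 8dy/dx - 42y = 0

Characteristic equation: 2r² - 8r - 42 = 0
Divide by 2: r² - 4r - 21 = 0
Roots: r = 7, -3 (distinct real)
General solution: y = C₁e^(7x) + C₂e^(-3x)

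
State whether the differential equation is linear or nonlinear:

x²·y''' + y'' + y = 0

Linear (y and its derivatives appear to the first power only, no products of y terms)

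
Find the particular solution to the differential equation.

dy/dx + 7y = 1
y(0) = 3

General solution: y = 1/7 + Ce^(-7x)
Applying y(0) = 3: C = 3 - 1/7 = 20/7
Particular solution: y = 1/7 + (20/7)e^(-7x)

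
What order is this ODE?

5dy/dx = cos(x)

The order is 1 (highest derivative is of order 1).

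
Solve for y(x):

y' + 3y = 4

Using integrating factor method:

General solution: y = 4/3 + Ce^(-3x)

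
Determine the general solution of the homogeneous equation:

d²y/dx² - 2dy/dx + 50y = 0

Characteristic equation: r² - 2r + 50 = 0
Roots: r = 1 ± 7i (complex conjugates)
General solution: y = e^x(C₁cos(7x) + C₂sin(7x))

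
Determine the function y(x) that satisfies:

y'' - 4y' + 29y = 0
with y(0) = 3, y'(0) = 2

General solution: y = e^(2x)(C₁cos(5x) + C₂sin(5x))
Complex roots r = 2 ± 5i
Applying ICs: C₁ = 3, C₂ = -4/5
Particular solution: y = e^(2x)(3cos(5x) - (4/5)sin(5x))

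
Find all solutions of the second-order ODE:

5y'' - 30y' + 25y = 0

Characteristic equation: 5r² - 30r + 25 = 0
Divide by 5: r² - 6r + 5 = 0
Roots: r = 1, 5 (distinct real)
General solution: y = C₁e^x + C₂e^(5x)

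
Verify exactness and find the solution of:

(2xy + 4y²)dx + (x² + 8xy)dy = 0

Verify exactness: ∂M/∂y = ∂N/∂x ✓
Find F(x,y) such that ∂F/∂x = M, ∂F/∂y = N
Solution: x²y + 4xy² = C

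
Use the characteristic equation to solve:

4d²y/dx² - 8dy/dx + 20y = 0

Characteristic equation: 4r² - 8r + 20 = 0
Divide by 4: r² - 2r + 5 = 0
Roots: r = 1 ± 2i (complex conjugates)
General solution: y = e^x(C₁cos(2x) + C₂sin(2x))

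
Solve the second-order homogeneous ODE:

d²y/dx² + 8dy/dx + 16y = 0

Characteristic equation: r² + 8r + 16 = 0
Factored: (r + 4)² = 0
Repeated root: r = -4
General solution: y = (C₁ + C₂x)e^(-4x)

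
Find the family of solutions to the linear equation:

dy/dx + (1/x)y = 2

Using integrating factor method:

General solution: y = x + C/x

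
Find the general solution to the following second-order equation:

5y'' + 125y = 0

Characteristic equation: 5r² + 125 = 0
Divide by 5: r² + 25 = 0
Roots: r = ±5i (complex conjugates)
General solution: y = C₁cos(5x) + C₂sin(5x)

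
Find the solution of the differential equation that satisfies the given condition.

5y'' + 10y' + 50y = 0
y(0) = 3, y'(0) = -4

General solution: y = e^(-x)(C₁cos(3x) + C₂sin(3x))
Complex roots r = -1 ± 3i
Applying ICs: C₁ = 3, C₂ = -1/3
Particular solution: y = e^(-x)(3cos(3x) - (1/3)sin(3x))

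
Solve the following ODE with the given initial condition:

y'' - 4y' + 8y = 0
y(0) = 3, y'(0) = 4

General solution: y = e^(2x)(C₁cos(2x) + C₂sin(2x))
Complex roots r = 2 ± 2i
Applying ICs: C₁ = 3, C₂ = -1
Particular solution: y = e^(2x)(3cos(2x) - sin(2x))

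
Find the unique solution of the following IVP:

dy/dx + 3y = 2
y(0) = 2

General solution: y = 2/3 + Ce^(-3x)
Applying y(0) = 2: C = 2 - 2/3 = 4/3
Particular solution: y = 2/3 + (4/3)e^(-3x)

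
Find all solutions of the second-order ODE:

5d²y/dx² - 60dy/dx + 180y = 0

Characteristic equation: 5r² - 60r + 180 = 0
Divide by 5: r² - 12r + 36 = 0
Factored: (r - 6)² = 0
Repeated root: r = 6
General solution: y = (C₁ + C₂x)e^(6x)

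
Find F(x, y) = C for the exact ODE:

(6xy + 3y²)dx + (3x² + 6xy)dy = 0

Verify exactness: ∂M/∂y = ∂N/∂x ✓
Find F(x,y) such that ∂F/∂x = M, ∂F/∂y = N
Solution: 3x²y + 3xy² = C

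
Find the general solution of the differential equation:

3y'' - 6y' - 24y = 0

Characteristic equation: 3r² - 6r - 24 = 0
Divide by 3: r² - 2r - 8 = 0
Roots: r = 4, -2 (distinct real)
General solution: y = C₁e^(4x) + C₂e^(-2x)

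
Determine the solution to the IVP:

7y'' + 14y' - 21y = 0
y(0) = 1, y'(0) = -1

General solution: y = C₁e^x + C₂e^(-3x)
Applying ICs: C₁ = 1/2, C₂ = 1/2
Particular solution: y = (1/2)e^x + (1/2)e^(-3x)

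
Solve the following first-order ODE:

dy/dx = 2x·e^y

Separating variables and integrating:
-e^(-y) = x² + C

General solution: y = -ln(C - x²)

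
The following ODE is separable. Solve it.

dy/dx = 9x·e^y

Separating variables and integrating:
-e^(-y) = 9x²/2 + C

General solution: y = -ln(C - 9x²/2)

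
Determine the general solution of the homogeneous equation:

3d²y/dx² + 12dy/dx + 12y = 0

Characteristic equation: 3r² + 12r + 12 = 0
Divide by 3: r² + 4r + 4 = 0
Factored: (r + 2)² = 0
Repeated root: r = -2
General solution: y = (C₁ + C₂x)e^(-2x)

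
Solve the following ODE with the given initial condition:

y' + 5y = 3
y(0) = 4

General solution: y = 3/5 + Ce^(-5x)
Applying y(0) = 4: C = 4 - 3/5 = 17/5
Particular solution: y = 3/5 + (17/5)e^(-5x)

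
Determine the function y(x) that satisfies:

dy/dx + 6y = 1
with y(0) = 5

General solution: y = 1/6 + Ce^(-6x)
Applying y(0) = 5: C = 5 - 1/6 = 29/6
Particular solution: y = 1/6 + (29/6)e^(-6x)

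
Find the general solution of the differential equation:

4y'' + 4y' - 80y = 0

Characteristic equation: 4r² + 4r - 80 = 0
Divide by 4: r² + r - 20 = 0
Roots: r = 4, -5 (distinct real)
General solution: y = C₁e^(4x) + C₂e^(-5x)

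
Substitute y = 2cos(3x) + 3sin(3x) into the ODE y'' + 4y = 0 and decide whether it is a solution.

Verification:
y'' = -18cos(3x) - 27sin(3x)
y'' + 4y ≠ 0 (frequency mismatch: got 9 instead of 4)

No, it is not a solution.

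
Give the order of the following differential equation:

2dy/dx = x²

The order is 1 (highest derivative is of order 1).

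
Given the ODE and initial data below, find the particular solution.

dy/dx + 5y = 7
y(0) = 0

General solution: y = 7/5 + Ce^(-5x)
Applying y(0) = 0: C = 0 - 7/5 = -7/5
Particular solution: y = 7/5 - (7/5)e^(-5x)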